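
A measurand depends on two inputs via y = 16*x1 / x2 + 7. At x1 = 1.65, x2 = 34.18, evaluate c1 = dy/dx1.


y = 16*x1 / x2 + 7
dy/dx1 = 16/x2
Evaluate at x2 = 34.18: c1 = 16 / 34.18
c1 = 0.4681

0.4681


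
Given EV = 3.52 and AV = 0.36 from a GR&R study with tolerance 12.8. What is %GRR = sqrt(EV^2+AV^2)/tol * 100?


GRR = sqrt(EV^2 + AV^2) = sqrt(3.52^2 + 0.36^2) = 3.5383612
%GRR = GRR / tol * 100 = 3.5383612 / 12.8 * 100
%GRR = 27.6434

27.6434


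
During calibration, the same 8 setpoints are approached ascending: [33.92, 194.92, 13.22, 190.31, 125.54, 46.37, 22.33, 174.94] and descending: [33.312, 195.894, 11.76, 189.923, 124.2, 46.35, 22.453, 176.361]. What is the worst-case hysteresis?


|33.92 - 33.312| = 0.6080
|194.92 - 195.894| = 0.9740
|13.22 - 11.76| = 1.4600
|190.31 - 189.923| = 0.3870
|125.54 - 124.2| = 1.3400
|46.37 - 46.35| = 0.0200
|22.33 - 22.453| = 0.1230
|174.94 - 176.361| = 1.4210
hysteresis = max(diffs) = 1.4600

1.4600


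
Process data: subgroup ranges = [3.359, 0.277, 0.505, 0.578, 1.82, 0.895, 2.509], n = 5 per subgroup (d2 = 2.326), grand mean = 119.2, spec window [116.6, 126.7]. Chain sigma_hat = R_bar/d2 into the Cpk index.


R_bar = (3.359 + 0.277 + 0.505 + 0.578 + 1.82 + 0.895 + 2.509) / 7 = 1.4204286
sigma = R_bar / d2 = 1.4204286 / 2.326 = 0.61067438
Cp = (USL - LSL)/(6*sigma) = (126.7 - 116.6)/(6*0.61067438) = 2.7565
Cpu = (126.7 - 119.2)/(3*0.61067438) = 4.0938
Cpl = (119.2 - 116.6)/(3*0.61067438) = 1.4192
Cpk = min(Cpu, Cpl) = 1.4192

1.4192


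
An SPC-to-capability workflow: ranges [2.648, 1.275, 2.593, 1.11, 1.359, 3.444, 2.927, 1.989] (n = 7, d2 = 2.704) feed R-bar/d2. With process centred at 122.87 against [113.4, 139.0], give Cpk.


R_bar = (2.648 + 1.275 + 2.593 + 1.11 + 1.359 + 3.444 + 2.927 + 1.989) / 8 = 2.168125
sigma = R_bar / d2 = 2.168125 / 2.704 = 0.80182138
Cp = (USL - LSL)/(6*sigma) = (139.0 - 113.4)/(6*0.80182138) = 5.3212
Cpu = (139.0 - 122.87)/(3*0.80182138) = 6.7056
Cpl = (122.87 - 113.4)/(3*0.80182138) = 3.9369
Cpk = min(Cpu, Cpl) = 3.9369

3.9369


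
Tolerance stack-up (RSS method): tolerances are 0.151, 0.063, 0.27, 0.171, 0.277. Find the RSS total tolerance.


RSS = sqrt(0.151^2 + 0.063^2 + 0.27^2 + 0.171^2 + 0.277^2)
= sqrt(0.20564)
= 0.4535

0.4535


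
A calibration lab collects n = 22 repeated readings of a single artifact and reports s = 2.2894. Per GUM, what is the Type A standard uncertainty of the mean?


u_A = s / sqrt(n)
u_A = 2.2894 / sqrt(22)
u_A = 2.2894 / 4.6904158
u_A = 0.4881

0.4881


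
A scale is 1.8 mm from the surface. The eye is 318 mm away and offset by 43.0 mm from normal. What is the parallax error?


error = h * offset / d
= 1.8 * 43.0 / 318
= 0.2434

0.2434


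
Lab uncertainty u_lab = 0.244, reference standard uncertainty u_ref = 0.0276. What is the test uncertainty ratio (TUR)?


TUR = u_lab / u_ref
= 0.244 / 0.0276
= 8.8406

8.8406


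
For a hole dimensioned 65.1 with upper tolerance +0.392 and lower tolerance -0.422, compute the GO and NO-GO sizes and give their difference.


GO = nominal - lower_tol (smallest hole = maximum material condition)
GO = 65.1 - 0.422 = 64.678
NO-GO = nominal + upper_tol (largest hole = least material condition)
NO-GO = 65.1 + 0.392 = 65.492
spread = NO-GO - GO = 65.492 - 64.678 = 0.8140

0.8140


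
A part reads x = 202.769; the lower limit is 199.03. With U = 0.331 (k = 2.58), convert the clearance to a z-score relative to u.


u = U / k = 0.331 / 2.58 = 0.12829457
margin = |LSL - x| = |199.03 - 202.769| = 3.739
z = margin / u = 3.739 / 0.12829457
z = 29.1439

29.1439


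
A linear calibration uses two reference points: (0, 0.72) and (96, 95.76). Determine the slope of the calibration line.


slope = (y2 - y1) / (x2 - x1)
= (95.76 - 0.72) / (96 - 0)
= 95.0400 / 96
= 0.9900

0.9900


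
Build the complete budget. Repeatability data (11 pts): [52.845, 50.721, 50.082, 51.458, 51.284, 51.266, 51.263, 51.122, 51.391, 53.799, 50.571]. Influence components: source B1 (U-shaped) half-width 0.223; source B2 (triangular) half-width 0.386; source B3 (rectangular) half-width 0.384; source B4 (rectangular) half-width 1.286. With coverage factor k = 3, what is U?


mean = (52.845 + 50.721 + 50.082 + 51.458 + 51.284 + 51.266 + 51.263 + 51.122 + 51.391 + 53.799 + 50.571) / 11 = 51.43654545
s = sqrt(sum((x - mean)^2)/(n-1)) = 1.0413861
u_A = s / sqrt(n) = 1.0413861 / sqrt(11) = 0.31398972
u_B1 = 0.223 / sqrt(2) = 0.15768481
u_B2 = 0.386 / sqrt(6) = 0.15758384
u_B3 = 0.384 / sqrt(3) = 0.2217025
u_B4 = 1.286 / sqrt(3) = 0.74247245
uc = sqrt(0.31398972^2 + 0.15768481^2 + 0.15758384^2 + 0.2217025^2 + 0.74247245^2) = 0.86527686
U = k * uc = 3 * 0.86527686
U = 2.5958

2.5958


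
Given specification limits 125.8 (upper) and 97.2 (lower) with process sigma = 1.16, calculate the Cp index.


Cp = (USL - LSL) / (6 * sigma)
= (125.8 - 97.2) / (6 * 1.16)
= 28.6000 / 6.9600
= 4.1092

4.1092


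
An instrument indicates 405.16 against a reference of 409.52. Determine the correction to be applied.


Correction = standard - reading
= 409.52 - 405.16
= 4.3600

4.3600


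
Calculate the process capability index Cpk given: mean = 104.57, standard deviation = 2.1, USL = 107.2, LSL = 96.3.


Cpu = (USL - mean) / (3*sigma) = (107.2 - 104.57) / (3*2.1) = 0.4175
Cpl = (mean - LSL) / (3*sigma) = (104.57 - 96.3) / (3*2.1) = 1.3127
Cpk = min(Cpu, Cpl) = 0.4175

0.4175


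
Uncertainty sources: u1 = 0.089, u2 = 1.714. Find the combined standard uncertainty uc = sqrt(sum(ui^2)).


uc = sqrt(0.089^2 + 1.714^2)
uc = sqrt(2.945717)
uc = 1.7163

1.7163


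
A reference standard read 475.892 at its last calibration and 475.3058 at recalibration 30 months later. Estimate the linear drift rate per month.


rate = (v2 - v1) / months
= (475.3058 - 475.892) / 30
= -0.5862 / 30
= -0.0195

-0.0195


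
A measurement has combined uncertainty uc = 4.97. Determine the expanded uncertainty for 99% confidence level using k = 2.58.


U = k * uc
U = 2.58 * 4.97
U = 12.8226

12.8226


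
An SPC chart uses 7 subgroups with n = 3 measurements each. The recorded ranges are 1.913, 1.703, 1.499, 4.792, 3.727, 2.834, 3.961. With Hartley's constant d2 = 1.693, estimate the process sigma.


R_bar = (1.913 + 1.703 + 1.499 + 4.792 + 3.727 + 2.834 + 3.961) / 7
R_bar = 20.429 / 7 = 2.9184286
sigma_hat = R_bar / d2 = 2.9184286 / 1.693 = 1.7238

1.7238


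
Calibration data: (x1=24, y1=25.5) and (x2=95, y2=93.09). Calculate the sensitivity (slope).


slope = (y2 - y1) / (x2 - x1)
= (93.09 - 25.5) / (95 - 24)
= 67.5900 / 71
= 0.9520

0.9520


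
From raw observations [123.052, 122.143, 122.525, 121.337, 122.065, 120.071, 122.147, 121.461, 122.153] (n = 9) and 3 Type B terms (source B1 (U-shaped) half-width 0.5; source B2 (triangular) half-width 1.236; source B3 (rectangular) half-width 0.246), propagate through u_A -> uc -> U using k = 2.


mean = (123.052 + 122.143 + 122.525 + 121.337 + 122.065 + 120.071 + 122.147 + 121.461 + 122.153) / 9 = 121.8837778
s = sqrt(sum((x - mean)^2)/(n-1)) = 0.85011643
u_A = s / sqrt(n) = 0.85011643 / sqrt(9) = 0.28337214
u_B1 = 0.5 / sqrt(2) = 0.35355339
u_B2 = 1.236 / sqrt(6) = 0.50459489
u_B3 = 0.246 / sqrt(3) = 0.14202817
uc = sqrt(0.28337214^2 + 0.35355339^2 + 0.50459489^2 + 0.14202817^2) = 0.69288367
U = k * uc = 2 * 0.69288367
U = 1.3858

1.3858


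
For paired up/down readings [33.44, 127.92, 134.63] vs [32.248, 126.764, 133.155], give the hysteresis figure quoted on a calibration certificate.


|33.44 - 32.248| = 1.1920
|127.92 - 126.764| = 1.1560
|134.63 - 133.155| = 1.4750
hysteresis = max(diffs) = 1.4750

1.4750


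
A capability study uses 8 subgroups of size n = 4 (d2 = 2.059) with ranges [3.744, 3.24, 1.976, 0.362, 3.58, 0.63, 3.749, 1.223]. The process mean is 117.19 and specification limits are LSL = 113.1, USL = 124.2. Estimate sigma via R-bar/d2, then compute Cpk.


R_bar = (3.744 + 3.24 + 1.976 + 0.362 + 3.58 + 0.63 + 3.749 + 1.223) / 8 = 2.313
sigma = R_bar / d2 = 2.313 / 2.059 = 1.1233609
Cp = (USL - LSL)/(6*sigma) = (124.2 - 113.1)/(6*1.1233609) = 1.6468
Cpu = (124.2 - 117.19)/(3*1.1233609) = 2.0801
Cpl = (117.19 - 113.1)/(3*1.1233609) = 1.2136
Cpk = min(Cpu, Cpl) = 1.2136

1.2136


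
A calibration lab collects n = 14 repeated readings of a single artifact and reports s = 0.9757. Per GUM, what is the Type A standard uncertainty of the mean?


u_A = s / sqrt(n)
u_A = 0.9757 / sqrt(14)
u_A = 0.9757 / 3.7416574
u_A = 0.2608

0.2608


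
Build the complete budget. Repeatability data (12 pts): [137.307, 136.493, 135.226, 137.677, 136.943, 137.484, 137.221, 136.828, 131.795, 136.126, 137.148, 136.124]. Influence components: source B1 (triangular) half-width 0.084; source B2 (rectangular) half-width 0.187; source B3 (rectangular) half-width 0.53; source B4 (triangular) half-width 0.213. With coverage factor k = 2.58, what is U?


mean = (137.307 + 136.493 + 135.226 + 137.677 + 136.943 + 137.484 + 137.221 + 136.828 + 131.795 + 136.126 + 137.148 + 136.124) / 12 = 136.3643333
s = sqrt(sum((x - mean)^2)/(n-1)) = 1.5974112
u_A = s / sqrt(n) = 1.5974112 / sqrt(12) = 0.46113289
u_B1 = 0.084 / sqrt(6) = 0.034292856
u_B2 = 0.187 / sqrt(3) = 0.1079645
u_B3 = 0.53 / sqrt(3) = 0.30599564
u_B4 = 0.213 / sqrt(6) = 0.086956886
uc = sqrt(0.46113289^2 + 0.034292856^2 + 0.1079645^2 + 0.30599564^2 + 0.086956886^2) = 0.57155114
U = k * uc = 2.58 * 0.57155114
U = 1.4746

1.4746


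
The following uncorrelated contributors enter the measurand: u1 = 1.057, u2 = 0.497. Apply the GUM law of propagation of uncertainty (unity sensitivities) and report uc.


uc = sqrt(1.057^2 + 0.497^2)
uc = sqrt(1.364258)
uc = 1.1680

1.1680


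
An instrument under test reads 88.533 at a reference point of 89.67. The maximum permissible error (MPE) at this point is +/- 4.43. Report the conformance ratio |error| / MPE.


e = indication - reference = 88.533 - 89.67 = -1.1370
|e| = 1.1370
ratio = |e| / MPE = 1.1370 / 4.43
ratio = 0.2567

0.2567


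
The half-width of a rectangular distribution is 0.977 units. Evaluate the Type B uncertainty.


u_B = half_width / sqrt(3)
u_B = 0.977 / 1.7320508
u_B = 0.5641

0.5641


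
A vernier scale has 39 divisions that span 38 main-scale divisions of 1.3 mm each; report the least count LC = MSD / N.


LC = MSD / n_div
= 1.3 / 39
= 0.0333

0.0333


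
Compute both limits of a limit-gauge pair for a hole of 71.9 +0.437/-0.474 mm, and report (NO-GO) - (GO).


GO = nominal - lower_tol (smallest hole = maximum material condition)
GO = 71.9 - 0.474 = 71.426
NO-GO = nominal + upper_tol (largest hole = least material condition)
NO-GO = 71.9 + 0.437 = 72.337
spread = NO-GO - GO = 72.337 - 71.426 = 0.9110

0.9110


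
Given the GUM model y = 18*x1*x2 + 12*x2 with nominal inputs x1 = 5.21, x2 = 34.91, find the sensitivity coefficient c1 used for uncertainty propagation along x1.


y = 18*x1*x2 + 12*x2
dy/dx1 = 18*x2
Evaluate at x2 = 34.91: c1 = 18 * 34.91
c1 = 628.3800

628.3800


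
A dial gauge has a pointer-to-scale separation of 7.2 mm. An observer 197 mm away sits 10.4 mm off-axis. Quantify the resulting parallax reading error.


error = h * offset / d
= 7.2 * 10.4 / 197
= 0.3801

0.3801


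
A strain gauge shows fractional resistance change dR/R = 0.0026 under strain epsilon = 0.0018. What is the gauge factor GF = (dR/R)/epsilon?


GF = (dR/R) / epsilon
= 0.0026 / 0.0018
= 1.4444

1.4444


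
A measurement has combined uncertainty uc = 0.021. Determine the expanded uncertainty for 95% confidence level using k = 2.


U = k * uc
U = 2 * 0.021
U = 0.0420

0.0420


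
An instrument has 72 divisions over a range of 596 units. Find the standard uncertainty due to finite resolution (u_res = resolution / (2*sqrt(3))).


resolution = range / divisions
resolution = 596 / 72 = 8.2777778
u_res = resolution / (2*sqrt(3))
u_res = 8.2777778 / 3.4641016
u_res = 2.3896

2.3896


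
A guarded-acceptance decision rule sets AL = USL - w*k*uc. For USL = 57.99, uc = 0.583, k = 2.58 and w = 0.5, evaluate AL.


U = k * uc = 2.58 * 0.583 = 1.50414
guard band g = w * U = 0.5 * 1.50414 = 0.75207
AL = USL - g = 57.99 - 0.75207
AL = 57.2379

57.2379


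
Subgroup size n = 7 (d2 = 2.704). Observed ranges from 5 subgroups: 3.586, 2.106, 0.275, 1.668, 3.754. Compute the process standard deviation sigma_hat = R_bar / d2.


R_bar = (3.586 + 2.106 + 0.275 + 1.668 + 3.754) / 5
R_bar = 11.389 / 5 = 2.2778
sigma_hat = R_bar / d2 = 2.2778 / 2.704 = 0.8424

0.8424


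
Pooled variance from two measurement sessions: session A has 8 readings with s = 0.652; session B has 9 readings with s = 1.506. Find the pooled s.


s_p = sqrt(((n1-1)*s1^2 + (n2-1)*s2^2) / (n1+n2-2))
numerator = (8-1)*0.652^2 + (9-1)*1.506^2 = 2.975728 + 18.144288 = 21.120016
denominator = 8 + 9 - 2 = 15
s_p^2 = 21.120016 / 15 = 1.4080011
s_p = sqrt(1.4080011) = 1.1866

1.1866


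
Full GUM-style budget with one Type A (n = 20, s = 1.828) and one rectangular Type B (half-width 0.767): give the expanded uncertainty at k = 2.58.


u_A = s / sqrt(n) = 1.828 / sqrt(20) = 0.40875323
u_B = half_width / sqrt(3) = 0.767 / sqrt(3) = 0.44282766
uc = sqrt(u_A^2 + u_B^2) = sqrt(0.40875323^2 + 0.44282766^2) = 0.60264047
U = k * uc = 2.58 * 0.60264047
U = 1.5548

1.5548


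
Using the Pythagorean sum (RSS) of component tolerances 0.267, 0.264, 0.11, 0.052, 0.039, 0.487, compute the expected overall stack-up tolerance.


RSS = sqrt(0.267^2 + 0.264^2 + 0.11^2 + 0.052^2 + 0.039^2 + 0.487^2)
= sqrt(0.394479)
= 0.6281

0.6281


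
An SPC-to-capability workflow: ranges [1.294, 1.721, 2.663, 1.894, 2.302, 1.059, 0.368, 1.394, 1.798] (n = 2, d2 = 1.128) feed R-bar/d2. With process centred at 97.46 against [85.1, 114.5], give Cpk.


R_bar = (1.294 + 1.721 + 2.663 + 1.894 + 2.302 + 1.059 + 0.368 + 1.394 + 1.798) / 9 = 1.6103333
sigma = R_bar / d2 = 1.6103333 / 1.128 = 1.4276004
Cp = (USL - LSL)/(6*sigma) = (114.5 - 85.1)/(6*1.4276004) = 3.4323
Cpu = (114.5 - 97.46)/(3*1.4276004) = 3.9787
Cpl = (97.46 - 85.1)/(3*1.4276004) = 2.8860
Cpk = min(Cpu, Cpl) = 2.8860

2.8860


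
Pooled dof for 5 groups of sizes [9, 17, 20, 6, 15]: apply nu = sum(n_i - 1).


nu = sum_i (n_i - 1)
nu = ((9 - 1) + (17 - 1) + (20 - 1) + (6 - 1) + (15 - 1))
nu = 8 + 16 + 19 + 5 + 14
nu = 62

62


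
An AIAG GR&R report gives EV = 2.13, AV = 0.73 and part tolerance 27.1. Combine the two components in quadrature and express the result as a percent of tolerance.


GRR = sqrt(EV^2 + AV^2) = sqrt(2.13^2 + 0.73^2) = 2.2516216
%GRR = GRR / tol * 100 = 2.2516216 / 27.1 * 100
%GRR = 8.3086

8.3086


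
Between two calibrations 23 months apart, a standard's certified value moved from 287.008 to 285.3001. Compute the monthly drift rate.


rate = (v2 - v1) / months
= (285.3001 - 287.008) / 23
= -1.7079 / 23
= -0.0743

-0.0743


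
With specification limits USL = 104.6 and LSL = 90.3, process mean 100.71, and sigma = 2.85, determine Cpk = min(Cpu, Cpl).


Cpu = (USL - mean) / (3*sigma) = (104.6 - 100.71) / (3*2.85) = 0.4550
Cpl = (mean - LSL) / (3*sigma) = (100.71 - 90.3) / (3*2.85) = 1.2175
Cpk = min(Cpu, Cpl) = 0.4550

0.4550


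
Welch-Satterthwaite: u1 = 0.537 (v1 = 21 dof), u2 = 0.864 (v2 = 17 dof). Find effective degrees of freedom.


uc = sqrt(u1^2 + u2^2) = sqrt(0.537^2 + 0.864^2) = 1.0172831
v_eff = uc^4 / (u1^4/v1 + u2^4/v2)
= 1.0172831^4 / (0.537^4/21 + 0.864^4/17)
= 1.0709454 / 0.036739623
v_eff = 29.1496

29.1496


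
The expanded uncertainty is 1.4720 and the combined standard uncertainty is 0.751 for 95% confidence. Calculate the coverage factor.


k = U / uc
k = 1.4720 / 0.751
k = 1.96

1.96


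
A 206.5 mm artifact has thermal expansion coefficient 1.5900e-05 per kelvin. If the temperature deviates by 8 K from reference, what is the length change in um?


dL = L * alpha * dT
= 206.5 * 1.5900e-05 * 8
= 0.0262668 mm
dL_um = 0.0262668 * 1000 = 26.2668 um

26.2668


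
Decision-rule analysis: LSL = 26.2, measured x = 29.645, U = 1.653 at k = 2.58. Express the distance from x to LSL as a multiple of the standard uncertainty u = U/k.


u = U / k = 1.653 / 2.58 = 0.64069767
margin = |LSL - x| = |26.2 - 29.645| = 3.445
z = margin / u = 3.445 / 0.64069767
z = 5.3770

5.3770


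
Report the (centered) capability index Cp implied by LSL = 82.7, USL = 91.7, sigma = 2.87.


Cp = (USL - LSL) / (6 * sigma)
= (91.7 - 82.7) / (6 * 2.87)
= 9.0000 / 17.2200
= 0.5226

0.5226


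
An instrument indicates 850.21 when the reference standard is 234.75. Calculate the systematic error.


Systematic error = measured - true
= 850.21 - 234.75
= 615.4600

615.4600


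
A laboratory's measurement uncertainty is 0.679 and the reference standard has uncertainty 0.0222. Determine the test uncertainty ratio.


TUR = u_lab / u_ref
= 0.679 / 0.0222
= 30.5856

30.5856


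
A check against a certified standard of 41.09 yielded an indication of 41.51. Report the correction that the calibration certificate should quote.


Correction = standard - reading
= 41.09 - 41.51
= -0.4200

-0.4200


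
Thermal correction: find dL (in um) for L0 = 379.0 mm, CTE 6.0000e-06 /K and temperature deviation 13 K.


dL = L * alpha * dT
= 379.0 * 6.0000e-06 * 13
= 0.0295620 mm
dL_um = 0.0295620 * 1000 = 29.5620 um

29.5620


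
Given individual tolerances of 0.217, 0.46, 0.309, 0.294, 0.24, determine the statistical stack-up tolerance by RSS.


RSS = sqrt(0.217^2 + 0.46^2 + 0.309^2 + 0.294^2 + 0.24^2)
= sqrt(0.498206)
= 0.7058

0.7058


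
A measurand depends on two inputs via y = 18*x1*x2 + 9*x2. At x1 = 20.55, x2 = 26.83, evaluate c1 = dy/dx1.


y = 18*x1*x2 + 9*x2
dy/dx1 = 18*x2
Evaluate at x2 = 26.83: c1 = 18 * 26.83
c1 = 482.9400

482.9400


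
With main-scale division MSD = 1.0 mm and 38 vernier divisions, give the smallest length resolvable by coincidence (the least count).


LC = MSD / n_div
= 1.0 / 38
= 0.0263

0.0263


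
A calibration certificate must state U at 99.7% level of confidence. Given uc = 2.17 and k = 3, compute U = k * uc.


U = k * uc
U = 3 * 2.17
U = 6.5100

6.5100


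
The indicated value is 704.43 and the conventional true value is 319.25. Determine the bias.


Systematic error = measured - true
= 704.43 - 319.25
= 385.1800

385.1800


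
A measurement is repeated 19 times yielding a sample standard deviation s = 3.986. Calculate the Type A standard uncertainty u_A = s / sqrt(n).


u_A = s / sqrt(n)
u_A = 3.986 / sqrt(19)
u_A = 3.986 / 4.3588989
u_A = 0.9145

0.9145


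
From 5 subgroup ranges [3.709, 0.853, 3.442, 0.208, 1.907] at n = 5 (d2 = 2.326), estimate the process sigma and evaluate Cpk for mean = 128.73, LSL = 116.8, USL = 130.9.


R_bar = (3.709 + 0.853 + 3.442 + 0.208 + 1.907) / 5 = 2.0238
sigma = R_bar / d2 = 2.0238 / 2.326 = 0.87007739
Cp = (USL - LSL)/(6*sigma) = (130.9 - 116.8)/(6*0.87007739) = 2.7009
Cpu = (130.9 - 128.73)/(3*0.87007739) = 0.8313
Cpl = (128.73 - 116.8)/(3*0.87007739) = 4.5705
Cpk = min(Cpu, Cpl) = 0.8313

0.8313


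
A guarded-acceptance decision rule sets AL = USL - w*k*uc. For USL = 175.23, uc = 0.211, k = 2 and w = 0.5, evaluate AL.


U = k * uc = 2 * 0.211 = 0.422
guard band g = w * U = 0.5 * 0.422 = 0.211
AL = USL - g = 175.23 - 0.211
AL = 175.0190

175.0190


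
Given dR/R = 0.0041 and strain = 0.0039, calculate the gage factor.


GF = (dR/R) / epsilon
= 0.0041 / 0.0039
= 1.0513

1.0513


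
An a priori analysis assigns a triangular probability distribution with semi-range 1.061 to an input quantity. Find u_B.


u_B = half_width / sqrt(6)
u_B = 1.061 / 2.4494897
u_B = 0.4332

0.4332


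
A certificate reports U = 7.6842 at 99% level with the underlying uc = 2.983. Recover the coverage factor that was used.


k = U / uc
k = 7.6842 / 2.983
k = 2.576

2.576


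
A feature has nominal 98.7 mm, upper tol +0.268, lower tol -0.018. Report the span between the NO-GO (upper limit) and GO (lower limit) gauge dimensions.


GO = nominal - lower_tol (smallest hole = maximum material condition)
GO = 98.7 - 0.018 = 98.682
NO-GO = nominal + upper_tol (largest hole = least material condition)
NO-GO = 98.7 + 0.268 = 98.968
spread = NO-GO - GO = 98.968 - 98.682 = 0.2860

0.2860


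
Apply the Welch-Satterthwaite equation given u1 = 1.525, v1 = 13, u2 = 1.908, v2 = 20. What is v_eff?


uc = sqrt(u1^2 + u2^2) = sqrt(1.525^2 + 1.908^2) = 2.4425579
v_eff = uc^4 / (u1^4/v1 + u2^4/v2)
= 2.4425579^4 / (1.525^4/13 + 1.908^4/20)
= 35.594219 / 1.0786898
v_eff = 32.9976

32.9976


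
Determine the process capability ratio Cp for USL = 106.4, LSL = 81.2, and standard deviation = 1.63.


Cp = (USL - LSL) / (6 * sigma)
= (106.4 - 81.2) / (6 * 1.63)
= 25.2000 / 9.7800
= 2.5767

2.5767


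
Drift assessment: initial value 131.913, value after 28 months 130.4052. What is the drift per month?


rate = (v2 - v1) / months
= (130.4052 - 131.913) / 28
= -1.5078 / 28
= -0.0539

-0.0539


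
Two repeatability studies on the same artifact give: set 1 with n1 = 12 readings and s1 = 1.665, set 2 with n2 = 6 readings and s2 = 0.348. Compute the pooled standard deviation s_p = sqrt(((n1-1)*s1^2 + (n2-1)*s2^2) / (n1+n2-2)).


s_p = sqrt(((n1-1)*s1^2 + (n2-1)*s2^2) / (n1+n2-2))
numerator = (12-1)*1.665^2 + (6-1)*0.348^2 = 30.494475 + 0.60552 = 31.099995
denominator = 12 + 6 - 2 = 16
s_p^2 = 31.099995 / 16 = 1.9437497
s_p = sqrt(1.9437497) = 1.3942

1.3942


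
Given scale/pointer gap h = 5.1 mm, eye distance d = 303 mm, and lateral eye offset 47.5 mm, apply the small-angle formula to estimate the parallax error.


error = h * offset / d
= 5.1 * 47.5 / 303
= 0.7995

0.7995


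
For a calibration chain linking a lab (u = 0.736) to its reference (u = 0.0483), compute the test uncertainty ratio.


TUR = u_lab / u_ref
= 0.736 / 0.0483
= 15.2381

15.2381


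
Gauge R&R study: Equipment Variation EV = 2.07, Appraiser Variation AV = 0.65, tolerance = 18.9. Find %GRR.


GRR = sqrt(EV^2 + AV^2) = sqrt(2.07^2 + 0.65^2) = 2.1696544
%GRR = GRR / tol * 100 = 2.1696544 / 18.9 * 100
%GRR = 11.4797

11.4797


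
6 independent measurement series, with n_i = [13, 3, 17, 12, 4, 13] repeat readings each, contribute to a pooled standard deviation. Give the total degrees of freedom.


nu = sum_i (n_i - 1)
nu = ((13 - 1) + (3 - 1) + (17 - 1) + (12 - 1) + (4 - 1) + (13 - 1))
nu = 12 + 2 + 16 + 11 + 3 + 12
nu = 56

56


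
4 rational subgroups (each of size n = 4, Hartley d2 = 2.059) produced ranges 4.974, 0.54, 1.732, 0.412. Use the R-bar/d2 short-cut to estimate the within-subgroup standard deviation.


R_bar = (4.974 + 0.54 + 1.732 + 0.412) / 4
R_bar = 7.658 / 4 = 1.9145
sigma_hat = R_bar / d2 = 1.9145 / 2.059 = 0.9298

0.9298


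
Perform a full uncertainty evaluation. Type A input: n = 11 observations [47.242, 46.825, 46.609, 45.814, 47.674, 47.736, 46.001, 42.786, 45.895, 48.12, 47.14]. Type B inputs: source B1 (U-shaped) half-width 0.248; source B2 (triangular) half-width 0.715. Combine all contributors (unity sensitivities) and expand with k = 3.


mean = (47.242 + 46.825 + 46.609 + 45.814 + 47.674 + 47.736 + 46.001 + 42.786 + 45.895 + 48.12 + 47.14) / 11 = 46.53109091
s = sqrt(sum((x - mean)^2)/(n-1)) = 1.4654974
u_A = s / sqrt(n) = 1.4654974 / sqrt(11) = 0.44186409
u_B1 = 0.248 / sqrt(2) = 0.17536248
u_B2 = 0.715 / sqrt(6) = 0.29189753
uc = sqrt(0.44186409^2 + 0.17536248^2 + 0.29189753^2) = 0.55785306
U = k * uc = 3 * 0.55785306
U = 1.6736

1.6736


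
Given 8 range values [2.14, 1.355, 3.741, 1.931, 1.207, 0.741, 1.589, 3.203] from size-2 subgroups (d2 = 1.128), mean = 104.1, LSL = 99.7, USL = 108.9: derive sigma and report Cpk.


R_bar = (2.14 + 1.355 + 3.741 + 1.931 + 1.207 + 0.741 + 1.589 + 3.203) / 8 = 1.988375
sigma = R_bar / d2 = 1.988375 / 1.128 = 1.7627438
Cp = (USL - LSL)/(6*sigma) = (108.9 - 99.7)/(6*1.7627438) = 0.8699
Cpu = (108.9 - 104.1)/(3*1.7627438) = 0.9077
Cpl = (104.1 - 99.7)/(3*1.7627438) = 0.8320
Cpk = min(Cpu, Cpl) = 0.8320

0.8320


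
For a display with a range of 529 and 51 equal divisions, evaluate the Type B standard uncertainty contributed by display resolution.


resolution = range / divisions
resolution = 529 / 51 = 10.372549
u_res = resolution / (2*sqrt(3))
u_res = 10.372549 / 3.4641016
u_res = 2.9943

2.9943


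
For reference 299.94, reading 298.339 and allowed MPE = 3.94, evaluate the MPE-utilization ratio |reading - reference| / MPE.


e = indication - reference = 298.339 - 299.94 = -1.6010
|e| = 1.6010
ratio = |e| / MPE = 1.6010 / 3.94
ratio = 0.4063

0.4063


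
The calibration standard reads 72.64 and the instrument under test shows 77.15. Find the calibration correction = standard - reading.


Correction = standard - reading
= 72.64 - 77.15
= -4.5100

-4.5100


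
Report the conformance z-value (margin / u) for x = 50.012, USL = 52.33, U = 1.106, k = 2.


u = U / k = 1.106 / 2 = 0.553
margin = |USL - x| = |52.33 - 50.012| = 2.318
z = margin / u = 2.318 / 0.553
z = 4.1917

4.1917


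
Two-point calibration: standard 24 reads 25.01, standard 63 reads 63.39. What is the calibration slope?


slope = (y2 - y1) / (x2 - x1)
= (63.39 - 25.01) / (63 - 24)
= 38.3800 / 39
= 0.9841

0.9841


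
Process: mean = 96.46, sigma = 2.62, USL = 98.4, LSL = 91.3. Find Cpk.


Cpu = (USL - mean) / (3*sigma) = (98.4 - 96.46) / (3*2.62) = 0.2468
Cpl = (mean - LSL) / (3*sigma) = (96.46 - 91.3) / (3*2.62) = 0.6565
Cpk = min(Cpu, Cpl) = 0.2468

0.2468


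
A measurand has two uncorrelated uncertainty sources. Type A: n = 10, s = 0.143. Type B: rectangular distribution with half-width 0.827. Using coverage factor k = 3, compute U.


u_A = s / sqrt(n) = 0.143 / sqrt(10) = 0.045220571
u_B = half_width / sqrt(3) = 0.827 / sqrt(3) = 0.47746867
uc = sqrt(u_A^2 + u_B^2) = sqrt(0.045220571^2 + 0.47746867^2) = 0.47960529
U = k * uc = 3 * 0.47960529
U = 1.4388

1.4388


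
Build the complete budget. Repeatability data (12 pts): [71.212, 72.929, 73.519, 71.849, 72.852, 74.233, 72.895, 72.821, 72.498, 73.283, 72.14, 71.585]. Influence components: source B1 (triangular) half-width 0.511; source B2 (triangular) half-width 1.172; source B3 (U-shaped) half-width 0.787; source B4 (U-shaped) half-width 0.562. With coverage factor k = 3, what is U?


mean = (71.212 + 72.929 + 73.519 + 71.849 + 72.852 + 74.233 + 72.895 + 72.821 + 72.498 + 73.283 + 72.14 + 71.585) / 12 = 72.65133333
s = sqrt(sum((x - mean)^2)/(n-1)) = 0.85261644
u_A = s / sqrt(n) = 0.85261644 / sqrt(12) = 0.24612917
u_B1 = 0.511 / sqrt(6) = 0.20861488
u_B2 = 1.172 / sqrt(6) = 0.478467
u_B3 = 0.787 / sqrt(2) = 0.55649304
u_B4 = 0.562 / sqrt(2) = 0.39739401
uc = sqrt(0.24612917^2 + 0.20861488^2 + 0.478467^2 + 0.55649304^2 + 0.39739401^2) = 0.89478316
U = k * uc = 3 * 0.89478316
U = 2.6843

2.6843


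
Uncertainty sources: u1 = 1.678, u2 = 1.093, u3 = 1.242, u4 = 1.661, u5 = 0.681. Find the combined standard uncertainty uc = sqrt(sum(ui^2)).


uc = sqrt(1.678^2 + 1.093^2 + 1.242^2 + 1.661^2 + 0.681^2)
uc = sqrt(8.775579)
uc = 2.9624

2.9624


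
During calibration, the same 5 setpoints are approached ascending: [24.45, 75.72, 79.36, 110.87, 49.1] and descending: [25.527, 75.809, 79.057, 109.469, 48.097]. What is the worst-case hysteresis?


|24.45 - 25.527| = 1.0770
|75.72 - 75.809| = 0.0890
|79.36 - 79.057| = 0.3030
|110.87 - 109.469| = 1.4010
|49.1 - 48.097| = 1.0030
hysteresis = max(diffs) = 1.4010

1.4010


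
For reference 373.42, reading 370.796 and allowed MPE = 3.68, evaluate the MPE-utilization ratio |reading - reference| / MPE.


e = indication - reference = 370.796 - 373.42 = -2.6240
|e| = 2.6240
ratio = |e| / MPE = 2.6240 / 3.68
ratio = 0.7130

0.7130


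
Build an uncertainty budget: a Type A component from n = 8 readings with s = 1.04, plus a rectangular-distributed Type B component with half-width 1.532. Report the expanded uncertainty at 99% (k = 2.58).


u_A = s / sqrt(n) = 1.04 / sqrt(8) = 0.36769553
u_B = half_width / sqrt(3) = 1.532 / sqrt(3) = 0.88450061
uc = sqrt(u_A^2 + u_B^2) = sqrt(0.36769553^2 + 0.88450061^2) = 0.95788378
U = k * uc = 2.58 * 0.95788378
U = 2.4713

2.4713


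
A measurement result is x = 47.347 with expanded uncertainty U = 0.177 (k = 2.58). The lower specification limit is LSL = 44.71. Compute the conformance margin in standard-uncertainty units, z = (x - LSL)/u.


u = U / k = 0.177 / 2.58 = 0.068604651
margin = |LSL - x| = |44.71 - 47.347| = 2.637
z = margin / u = 2.637 / 0.068604651
z = 38.4376

38.4376


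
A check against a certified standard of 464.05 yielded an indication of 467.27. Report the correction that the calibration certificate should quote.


Correction = standard - reading
= 464.05 - 467.27
= -3.2200

-3.2200


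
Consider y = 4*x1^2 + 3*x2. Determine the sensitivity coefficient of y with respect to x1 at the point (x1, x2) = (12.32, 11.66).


y = 4*x1^2 + 3*x2
dy/dx1 = 2*4*x1
Evaluate at x1 = 12.32: c1 = 8 * 12.32
c1 = 98.5600

98.5600


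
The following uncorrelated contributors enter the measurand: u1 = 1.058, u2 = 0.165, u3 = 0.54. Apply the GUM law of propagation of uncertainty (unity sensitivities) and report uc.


uc = sqrt(1.058^2 + 0.165^2 + 0.54^2)
uc = sqrt(1.438189)
uc = 1.1992

1.1992


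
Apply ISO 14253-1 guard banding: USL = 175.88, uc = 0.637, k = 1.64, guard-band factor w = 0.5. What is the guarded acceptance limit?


U = k * uc = 1.64 * 0.637 = 1.04468
guard band g = w * U = 0.5 * 1.04468 = 0.52234
AL = USL - g = 175.88 - 0.52234
AL = 175.3577

175.3577


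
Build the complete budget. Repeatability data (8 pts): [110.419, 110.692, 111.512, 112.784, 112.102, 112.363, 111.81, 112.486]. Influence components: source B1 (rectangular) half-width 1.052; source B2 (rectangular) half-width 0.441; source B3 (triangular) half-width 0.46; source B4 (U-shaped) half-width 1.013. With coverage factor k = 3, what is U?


mean = (110.419 + 110.692 + 111.512 + 112.784 + 112.102 + 112.363 + 111.81 + 112.486) / 8 = 111.771
s = sqrt(sum((x - mean)^2)/(n-1)) = 0.85005596
u_A = s / sqrt(n) = 0.85005596 / sqrt(8) = 0.30054017
u_B1 = 1.052 / sqrt(3) = 0.60737248
u_B2 = 0.441 / sqrt(3) = 0.25461147
u_B3 = 0.46 / sqrt(6) = 0.18779421
u_B4 = 1.013 / sqrt(2) = 0.71629917
uc = sqrt(0.30054017^2 + 0.60737248^2 + 0.25461147^2 + 0.18779421^2 + 0.71629917^2) = 1.0355694
U = k * uc = 3 * 1.0355694
U = 3.1067

3.1067


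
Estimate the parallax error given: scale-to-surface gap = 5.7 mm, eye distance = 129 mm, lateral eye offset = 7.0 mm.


error = h * offset / d
= 5.7 * 7.0 / 129
= 0.3093

0.3093


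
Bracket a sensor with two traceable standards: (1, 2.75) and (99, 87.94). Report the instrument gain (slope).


slope = (y2 - y1) / (x2 - x1)
= (87.94 - 2.75) / (99 - 1)
= 85.1900 / 98
= 0.8693

0.8693


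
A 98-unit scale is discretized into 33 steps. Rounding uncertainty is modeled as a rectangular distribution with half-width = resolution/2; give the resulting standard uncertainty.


resolution = range / divisions
resolution = 98 / 33 = 2.969697
u_res = resolution / (2*sqrt(3))
u_res = 2.969697 / 3.4641016
u_res = 0.8573

0.8573


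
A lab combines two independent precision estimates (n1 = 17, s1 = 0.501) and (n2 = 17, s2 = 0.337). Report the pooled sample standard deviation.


s_p = sqrt(((n1-1)*s1^2 + (n2-1)*s2^2) / (n1+n2-2))
numerator = (17-1)*0.501^2 + (17-1)*0.337^2 = 4.016016 + 1.817104 = 5.83312
denominator = 17 + 17 - 2 = 32
s_p^2 = 5.83312 / 32 = 0.182285
s_p = sqrt(0.182285) = 0.4269

0.4269


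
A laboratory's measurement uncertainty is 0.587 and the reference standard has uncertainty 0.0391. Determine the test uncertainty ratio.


TUR = u_lab / u_ref
= 0.587 / 0.0391
= 15.0128

15.0128


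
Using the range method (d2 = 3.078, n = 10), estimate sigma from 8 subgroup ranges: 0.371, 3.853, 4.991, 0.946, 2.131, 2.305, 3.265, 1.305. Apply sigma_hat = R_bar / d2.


R_bar = (0.371 + 3.853 + 4.991 + 0.946 + 2.131 + 2.305 + 3.265 + 1.305) / 8
R_bar = 19.167 / 8 = 2.395875
sigma_hat = R_bar / d2 = 2.395875 / 3.078 = 0.7784

0.7784


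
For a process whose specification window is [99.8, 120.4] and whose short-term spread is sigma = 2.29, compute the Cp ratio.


Cp = (USL - LSL) / (6 * sigma)
= (120.4 - 99.8) / (6 * 2.29)
= 20.6000 / 13.7400
= 1.4993

1.4993


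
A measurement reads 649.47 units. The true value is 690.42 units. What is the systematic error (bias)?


Systematic error = measured - true
= 649.47 - 690.42
= -40.9500

-40.9500


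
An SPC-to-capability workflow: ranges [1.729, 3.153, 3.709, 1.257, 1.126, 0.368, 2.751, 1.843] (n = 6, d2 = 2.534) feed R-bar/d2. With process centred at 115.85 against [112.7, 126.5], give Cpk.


R_bar = (1.729 + 3.153 + 3.709 + 1.257 + 1.126 + 0.368 + 2.751 + 1.843) / 8 = 1.992
sigma = R_bar / d2 = 1.992 / 2.534 = 0.78610892
Cp = (USL - LSL)/(6*sigma) = (126.5 - 112.7)/(6*0.78610892) = 2.9258
Cpu = (126.5 - 115.85)/(3*0.78610892) = 4.5159
Cpl = (115.85 - 112.7)/(3*0.78610892) = 1.3357
Cpk = min(Cpu, Cpl) = 1.3357

1.3357


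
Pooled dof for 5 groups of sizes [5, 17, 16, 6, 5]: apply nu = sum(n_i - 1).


nu = sum_i (n_i - 1)
nu = ((5 - 1) + (17 - 1) + (16 - 1) + (6 - 1) + (5 - 1))
nu = 4 + 16 + 15 + 5 + 4
nu = 44

44


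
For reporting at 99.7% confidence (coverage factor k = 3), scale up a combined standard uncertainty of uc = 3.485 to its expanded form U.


U = k * uc
U = 3 * 3.485
U = 10.4550

10.4550


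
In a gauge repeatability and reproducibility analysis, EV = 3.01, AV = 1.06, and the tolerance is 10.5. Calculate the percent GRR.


GRR = sqrt(EV^2 + AV^2) = sqrt(3.01^2 + 1.06^2) = 3.191191
%GRR = GRR / tol * 100 = 3.191191 / 10.5 * 100
%GRR = 30.3923

30.3923


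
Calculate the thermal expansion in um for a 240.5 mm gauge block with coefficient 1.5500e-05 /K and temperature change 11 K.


dL = L * alpha * dT
= 240.5 * 1.5500e-05 * 11
= 0.0410052 mm
dL_um = 0.0410052 * 1000 = 41.0052 um

41.0052


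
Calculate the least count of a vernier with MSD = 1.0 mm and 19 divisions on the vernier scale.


LC = MSD / n_div
= 1.0 / 19
= 0.0526

0.0526


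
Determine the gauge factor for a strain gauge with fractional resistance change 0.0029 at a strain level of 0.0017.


GF = (dR/R) / epsilon
= 0.0029 / 0.0017
= 1.7059

1.7059


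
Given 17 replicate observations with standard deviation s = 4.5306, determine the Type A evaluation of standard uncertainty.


u_A = s / sqrt(n)
u_A = 4.5306 / sqrt(17)
u_A = 4.5306 / 4.1231056
u_A = 1.0988

1.0988


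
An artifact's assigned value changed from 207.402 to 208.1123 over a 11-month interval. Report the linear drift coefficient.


rate = (v2 - v1) / months
= (208.1123 - 207.402) / 11
= 0.7103 / 11
= 0.0646

0.0646


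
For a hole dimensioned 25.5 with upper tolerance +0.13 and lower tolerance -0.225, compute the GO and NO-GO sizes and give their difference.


GO = nominal - lower_tol (smallest hole = maximum material condition)
GO = 25.5 - 0.225 = 25.275
NO-GO = nominal + upper_tol (largest hole = least material condition)
NO-GO = 25.5 + 0.13 = 25.63
spread = NO-GO - GO = 25.63 - 25.275 = 0.3550

0.3550


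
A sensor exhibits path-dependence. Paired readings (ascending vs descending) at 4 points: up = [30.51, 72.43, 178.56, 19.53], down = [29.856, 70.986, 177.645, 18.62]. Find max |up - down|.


|30.51 - 29.856| = 0.6540
|72.43 - 70.986| = 1.4440
|178.56 - 177.645| = 0.9150
|19.53 - 18.62| = 0.9100
hysteresis = max(diffs) = 1.4440

1.4440


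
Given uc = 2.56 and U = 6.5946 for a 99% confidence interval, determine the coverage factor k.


k = U / uc
k = 6.5946 / 2.56
k = 2.576

2.576


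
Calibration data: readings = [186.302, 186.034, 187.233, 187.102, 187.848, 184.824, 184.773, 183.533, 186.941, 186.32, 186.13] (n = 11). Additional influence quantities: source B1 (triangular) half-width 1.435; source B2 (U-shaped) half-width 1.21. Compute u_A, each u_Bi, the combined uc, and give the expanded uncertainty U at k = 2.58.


mean = (186.302 + 186.034 + 187.233 + 187.102 + 187.848 + 184.824 + 184.773 + 183.533 + 186.941 + 186.32 + 186.13) / 11 = 186.0945455
s = sqrt(sum((x - mean)^2)/(n-1)) = 1.2697718
u_A = s / sqrt(n) = 1.2697718 / sqrt(11) = 0.3828506
u_B1 = 1.435 / sqrt(6) = 0.5858363
u_B2 = 1.21 / sqrt(2) = 0.85559921
uc = sqrt(0.3828506^2 + 0.5858363^2 + 0.85559921^2) = 1.1053636
U = k * uc = 2.58 * 1.1053636
U = 2.8518

2.8518


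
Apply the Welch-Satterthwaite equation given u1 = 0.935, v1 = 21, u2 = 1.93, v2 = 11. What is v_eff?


uc = sqrt(u1^2 + u2^2) = sqrt(0.935^2 + 1.93^2) = 2.1445571
v_eff = uc^4 / (u1^4/v1 + u2^4/v2)
= 2.1445571^4 / (0.935^4/21 + 1.93^4/11)
= 21.151952 / 1.2977465
v_eff = 16.2990

16.2990


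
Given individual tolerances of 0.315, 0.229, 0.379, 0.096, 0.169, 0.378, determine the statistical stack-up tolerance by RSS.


RSS = sqrt(0.315^2 + 0.229^2 + 0.379^2 + 0.096^2 + 0.169^2 + 0.378^2)
= sqrt(0.475968)
= 0.6899

0.6899


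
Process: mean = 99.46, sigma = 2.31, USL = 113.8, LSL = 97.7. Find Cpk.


Cpu = (USL - mean) / (3*sigma) = (113.8 - 99.46) / (3*2.31) = 2.0693
Cpl = (mean - LSL) / (3*sigma) = (99.46 - 97.7) / (3*2.31) = 0.2540
Cpk = min(Cpu, Cpl) = 0.2540

0.2540


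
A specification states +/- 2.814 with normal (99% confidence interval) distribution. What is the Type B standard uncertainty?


u_B = half_width / 2.576
u_B = 2.814 / 2.576
u_B = 1.0924

1.0924


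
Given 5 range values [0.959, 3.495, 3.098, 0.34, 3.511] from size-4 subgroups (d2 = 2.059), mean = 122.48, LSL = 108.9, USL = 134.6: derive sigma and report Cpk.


R_bar = (0.959 + 3.495 + 3.098 + 0.34 + 3.511) / 5 = 2.2806
sigma = R_bar / d2 = 2.2806 / 2.059 = 1.1076251
Cp = (USL - LSL)/(6*sigma) = (134.6 - 108.9)/(6*1.1076251) = 3.8671
Cpu = (134.6 - 122.48)/(3*1.1076251) = 3.6474
Cpl = (122.48 - 108.9)/(3*1.1076251) = 4.0868
Cpk = min(Cpu, Cpl) = 3.6474

3.6474


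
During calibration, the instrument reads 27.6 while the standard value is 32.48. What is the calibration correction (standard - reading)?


Correction = standard - reading
= 32.48 - 27.6
= 4.8800

4.8800


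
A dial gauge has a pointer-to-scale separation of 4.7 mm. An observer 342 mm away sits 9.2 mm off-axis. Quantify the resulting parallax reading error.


error = h * offset / d
= 4.7 * 9.2 / 342
= 0.1264

0.1264


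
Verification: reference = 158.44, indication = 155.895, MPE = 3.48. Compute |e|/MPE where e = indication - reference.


e = indication - reference = 155.895 - 158.44 = -2.5450
|e| = 2.5450
ratio = |e| / MPE = 2.5450 / 3.48
ratio = 0.7313

0.7313


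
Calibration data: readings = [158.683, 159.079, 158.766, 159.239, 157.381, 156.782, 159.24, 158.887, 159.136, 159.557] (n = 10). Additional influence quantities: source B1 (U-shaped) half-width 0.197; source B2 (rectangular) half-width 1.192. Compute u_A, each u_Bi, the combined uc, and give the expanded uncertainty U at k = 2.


mean = (158.683 + 159.079 + 158.766 + 159.239 + 157.381 + 156.782 + 159.24 + 158.887 + 159.136 + 159.557) / 10 = 158.675
s = sqrt(sum((x - mean)^2)/(n-1)) = 0.88832902
u_A = s / sqrt(n) = 0.88832902 / sqrt(10) = 0.2809143
u_B1 = 0.197 / sqrt(2) = 0.13930004
u_B2 = 1.192 / sqrt(3) = 0.68820152
uc = sqrt(0.2809143^2 + 0.13930004^2 + 0.68820152^2) = 0.75626627
U = k * uc = 2 * 0.75626627
U = 1.5125

1.5125


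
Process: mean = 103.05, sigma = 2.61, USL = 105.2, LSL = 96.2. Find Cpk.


Cpu = (USL - mean) / (3*sigma) = (105.2 - 103.05) / (3*2.61) = 0.2746
Cpl = (mean - LSL) / (3*sigma) = (103.05 - 96.2) / (3*2.61) = 0.8748
Cpk = min(Cpu, Cpl) = 0.2746

0.2746


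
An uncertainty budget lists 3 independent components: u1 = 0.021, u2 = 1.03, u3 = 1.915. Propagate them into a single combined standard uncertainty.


uc = sqrt(0.021^2 + 1.03^2 + 1.915^2)
uc = sqrt(4.728566)
uc = 2.1745

2.1745


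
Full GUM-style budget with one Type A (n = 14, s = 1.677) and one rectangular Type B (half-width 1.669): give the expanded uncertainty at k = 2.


u_A = s / sqrt(n) = 1.677 / sqrt(14) = 0.4481971
u_B = half_width / sqrt(3) = 1.669 / sqrt(3) = 0.9635976
uc = sqrt(u_A^2 + u_B^2) = sqrt(0.4481971^2 + 0.9635976^2) = 1.0627328
U = k * uc = 2 * 1.0627328
U = 2.1255

2.1255
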